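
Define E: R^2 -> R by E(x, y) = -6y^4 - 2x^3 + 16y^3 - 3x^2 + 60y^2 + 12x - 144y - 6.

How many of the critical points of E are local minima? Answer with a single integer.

E separates as a function of x plus a function of y, so ∇E=0 decouples.
∂E/∂x = -6(x - 1)(x + 2) = 0 at x ∈ {-2, 1}; ∂E/∂y = -24(y - 3)(y - 1)(y + 2) = 0 at y ∈ {-2, 1, 3}.
The Hessian is diagonal: diag(E_xx, E_yy). Second derivatives: E_xx(-2)=18, E_xx(1)=-18; E_yy(-2)=-360, E_yy(1)=144, E_yy(3)=-240.
Local minima occur where both diagonal entries positive: (-2, 1). Count: 1.

1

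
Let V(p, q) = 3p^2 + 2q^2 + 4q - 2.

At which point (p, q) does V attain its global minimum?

(0, -1)

V(p,q) separates as A(p) + B(q) − 2, so its minimum is min A + min B − 2.
A'(p) = 6p vanishes at p ∈ {0}; B'(q) = 4q + 4 vanishes at q ∈ {-1}.
Local minima of A (where A''>0): A(0)=0. Local minima of B: B(-1)=-2.
So the global minimum of V is A(0) + B(-1) − 2 = 0 − 2 − 2 = -4, attained at (0, -1).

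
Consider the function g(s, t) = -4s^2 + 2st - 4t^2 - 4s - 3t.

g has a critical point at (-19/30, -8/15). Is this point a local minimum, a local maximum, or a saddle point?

The Hessian of g is constant: H = [[-8, 2], [2, -8]].
det(H) = (-8)·(-8) − 2² = 60.
det(H) > 0 and tr(H) = -16 < 0, so H is negative definite and the point is a local maximum.

local maximum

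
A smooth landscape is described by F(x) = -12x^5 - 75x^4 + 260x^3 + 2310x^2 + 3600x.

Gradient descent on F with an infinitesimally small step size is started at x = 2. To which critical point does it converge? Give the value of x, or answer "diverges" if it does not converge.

F'(x) = -60(x - 4)(x + 1)(x + 3)(x + 5), so F'(2) = 12600.
Gradient descent moves in the -F' direction, i.e. x is decreasing.
The nearest critical point in that direction is x = -1, where F'' = 2400 > 0 (a local minimum). The iterate converges there.

-1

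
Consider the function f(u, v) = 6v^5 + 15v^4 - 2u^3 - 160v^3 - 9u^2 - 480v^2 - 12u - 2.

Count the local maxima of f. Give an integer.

2

f separates as a function of u plus a function of v, so ∇f=0 decouples.
∂f/∂u = -6(u + 1)(u + 2) = 0 at u ∈ {-2, -1}; ∂f/∂v = 30v(v - 4)(v + 2)(v + 4) = 0 at v ∈ {-4, -2, 0, 4}.
The Hessian is diagonal: diag(f_uu, f_vv). Second derivatives: f_uu(-2)=6, f_uu(-1)=-6; f_vv(-4)=-1920, f_vv(-2)=720, f_vv(0)=-960, f_vv(4)=5760.
Local maxima occur where both diagonal entries negative: (-1, -4), (-1, 0). Count: 2.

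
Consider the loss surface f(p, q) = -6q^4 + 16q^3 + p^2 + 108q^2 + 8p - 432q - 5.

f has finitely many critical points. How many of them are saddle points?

f separates as a function of p plus a function of q, so ∇f=0 decouples.
∂f/∂p = 2(p + 4) = 0 at p ∈ {-4}; ∂f/∂q = -24(q - 3)(q - 2)(q + 3) = 0 at q ∈ {-3, 2, 3}.
The Hessian is diagonal: diag(f_pp, f_qq). Second derivatives: f_pp(-4)=2; f_qq(-3)=-720, f_qq(2)=120, f_qq(3)=-144.
Saddle points occur where the two diagonal entries have opposite signs: (-4, -3), (-4, 3). Count: 2.

2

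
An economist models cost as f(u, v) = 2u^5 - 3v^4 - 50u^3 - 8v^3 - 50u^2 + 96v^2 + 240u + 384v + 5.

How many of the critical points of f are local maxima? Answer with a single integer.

f separates as a function of u plus a function of v, so ∇f=0 decouples.
∂f/∂u = 10(u - 4)(u - 1)(u + 2)(u + 3) = 0 at u ∈ {-3, -2, 1, 4}; ∂f/∂v = -12(v - 4)(v + 2)(v + 4) = 0 at v ∈ {-4, -2, 4}.
The Hessian is diagonal: diag(f_uu, f_vv). Second derivatives: f_uu(-3)=-280, f_uu(-2)=180, f_uu(1)=-360, f_uu(4)=1260; f_vv(-4)=-192, f_vv(-2)=144, f_vv(4)=-576.
Local maxima occur where both diagonal entries negative: (-3, -4), (-3, 4), (1, -4), (1, 4). Count: 4.

4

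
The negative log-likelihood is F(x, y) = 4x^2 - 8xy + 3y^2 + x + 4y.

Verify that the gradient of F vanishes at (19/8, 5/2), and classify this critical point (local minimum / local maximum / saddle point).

saddle point

∇F = (8x - 8y + 1, -8x + 6y + 4); substituting (19/8, 5/2) gives ∇F = (0, 0), so (19/8, 5/2) is indeed a critical point.
The Hessian of F is constant: H = [[8, -8], [-8, 6]].
det(H) = 8·6 − (-8)² = -16.
Since det(H) < 0, H is indefinite and the critical point is a saddle point.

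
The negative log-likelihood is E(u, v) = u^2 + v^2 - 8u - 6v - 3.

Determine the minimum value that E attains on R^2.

-28

E(u,v) separates as P(u) + Q(v) − 3, so its minimum is min P + min Q − 3.
P'(u) = 2u - 8 vanishes at u ∈ {4}; Q'(v) = 2v - 6 vanishes at v ∈ {3}.
Local minima of P (where P''>0): P(4)=-16. Local minima of Q: Q(3)=-9.
So the global minimum of E is P(4) + Q(3) − 3 = -16 − 9 − 3 = -28, attained at (4, 3).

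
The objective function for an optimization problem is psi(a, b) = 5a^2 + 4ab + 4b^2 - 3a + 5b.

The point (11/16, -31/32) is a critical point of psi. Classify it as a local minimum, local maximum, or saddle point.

local minimum

The Hessian of psi is constant: H = [[10, 4], [4, 8]].
det(H) = 10·8 − 4² = 64.
det(H) > 0 and tr(H) = 18 > 0, so H is positive definite and the point is a local minimum.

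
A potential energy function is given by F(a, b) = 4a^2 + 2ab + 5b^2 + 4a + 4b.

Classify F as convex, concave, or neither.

convex

F is quadratic, so its Hessian is the constant matrix H = [[8, 2], [2, 10]].
det(H) = 76, tr(H) = 18.
det(H) > 0 and tr(H) > 0, so H is positive definite everywhere: convex.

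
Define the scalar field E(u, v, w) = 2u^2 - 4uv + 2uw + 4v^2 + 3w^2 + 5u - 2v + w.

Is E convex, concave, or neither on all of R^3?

E is quadratic, so its Hessian is the constant matrix H = [[4, -4, 2], [-4, 8, 0], [2, 0, 6]].
Leading principal minors: 4, 16, 64.
All positive ⇒ H ≻ 0 ⇒ convex.

convex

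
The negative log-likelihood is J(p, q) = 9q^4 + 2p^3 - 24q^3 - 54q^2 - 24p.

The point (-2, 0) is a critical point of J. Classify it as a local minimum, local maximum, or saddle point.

local maximum

The mixed partial ∂²J/∂p∂q is 0, so the Hessian at any point is diag(J_pp, J_qq) = diag(12p, 36(3q^2 - 4q - 3)).
At (-2, 0): H = diag(-24, -108).
Both eigenvalues are negative, so H is negative definite: a local maximum.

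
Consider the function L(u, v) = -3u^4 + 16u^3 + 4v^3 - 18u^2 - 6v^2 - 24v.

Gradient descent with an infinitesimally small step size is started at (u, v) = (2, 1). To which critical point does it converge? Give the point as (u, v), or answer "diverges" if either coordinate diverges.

L is separable, so gradient descent decouples: u follows -∂L/∂u, v follows -∂L/∂v.
∂L/∂u = -12u(u - 3)(u - 1); at u=2 this is 24, so u decreases.
∂L/∂v = 12(v - 2)(v + 1); at v=1 this is -24, so v increases.
u converges to its nearest critical value 1 (a local min of the u-part); v converges to 2. The iterate converges to (1, 2).

(1, 2)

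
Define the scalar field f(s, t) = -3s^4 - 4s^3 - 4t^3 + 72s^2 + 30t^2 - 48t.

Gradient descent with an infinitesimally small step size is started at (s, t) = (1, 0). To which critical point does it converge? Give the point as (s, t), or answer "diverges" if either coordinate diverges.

(0, 1)

f is separable, so gradient descent decouples: s follows -∂f/∂s, t follows -∂f/∂t.
∂f/∂s = -12s(s - 3)(s + 4); at s=1 this is 120, so s decreases.
∂f/∂t = -12(t - 4)(t - 1); at t=0 this is -48, so t increases.
s converges to its nearest critical value 0 (a local min of the s-part); t converges to 1. The iterate converges to (0, 1).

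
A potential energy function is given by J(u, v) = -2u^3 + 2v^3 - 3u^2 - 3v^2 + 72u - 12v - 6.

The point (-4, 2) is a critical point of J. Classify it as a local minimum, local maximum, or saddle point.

The mixed partial ∂²J/∂u∂v is 0, so the Hessian at any point is diag(J_uu, J_vv) = diag(-6(2u + 1), 6(2v - 1)).
At (-4, 2): H = diag(42, 18).
Both eigenvalues are positive, so H is positive definite: a local minimum.

local minimum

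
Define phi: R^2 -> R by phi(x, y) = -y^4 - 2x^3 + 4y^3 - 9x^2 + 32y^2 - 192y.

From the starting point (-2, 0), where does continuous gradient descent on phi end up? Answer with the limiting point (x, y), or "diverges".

phi is separable, so gradient descent decouples: x follows -∂phi/∂x, y follows -∂phi/∂y.
∂phi/∂x = -6x(x + 3); at x=-2 this is 12, so x decreases.
∂phi/∂y = -4(y - 4)(y - 3)(y + 4); at y=0 this is -192, so y increases.
x converges to its nearest critical value -3 (a local min of the x-part); y converges to 3. The iterate converges to (-3, 3).

(-3, 3)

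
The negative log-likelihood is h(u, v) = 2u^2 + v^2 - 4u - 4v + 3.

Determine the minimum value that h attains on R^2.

h(u,v) separates as P(u) + Q(v) + 3, so its minimum is min P + min Q + 3.
P'(u) = 4u - 4 vanishes at u ∈ {1}; Q'(v) = 2v - 4 vanishes at v ∈ {2}.
Local minima of P (where P''>0): P(1)=-2. Local minima of Q: Q(2)=-4.
So the global minimum of h is P(1) + Q(2) + 3 = -2 − 4 + 3 = -3, attained at (1, 2).

-3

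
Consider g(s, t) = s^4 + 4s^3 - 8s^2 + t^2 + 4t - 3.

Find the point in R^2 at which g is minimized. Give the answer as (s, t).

g(s,t) separates as P(s) + Q(t) − 3, so its minimum is min P + min Q − 3.
P'(s) = 4s(s - 1)(s + 4) vanishes at s ∈ {-4, 0, 1}; Q'(t) = 2(t + 2) vanishes at t ∈ {-2}.
Local minima of P (where P''>0): P(-4)=-128, P(1)=-3. Local minima of Q: Q(-2)=-4.
So the global minimum of g is P(-4) + Q(-2) − 3 = -128 − 4 − 3 = -135, attained at (-4, -2).

(-4, -2)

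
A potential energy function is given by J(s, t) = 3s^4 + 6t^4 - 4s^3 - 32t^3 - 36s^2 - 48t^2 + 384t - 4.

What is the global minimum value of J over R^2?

-801

J(s,t) separates as P(s) + Q(t) − 4, so its minimum is min P + min Q − 4.
P'(s) = 12s(s - 3)(s + 2) vanishes at s ∈ {-2, 0, 3}; Q'(t) = 24(t - 4)(t - 2)(t + 2) vanishes at t ∈ {-2, 2, 4}.
Local minima of P (where P''>0): P(-2)=-64, P(3)=-189. Local minima of Q: Q(-2)=-608, Q(4)=256.
So the global minimum of J is P(3) + Q(-2) − 4 = -189 − 608 − 4 = -801, attained at (3, -2).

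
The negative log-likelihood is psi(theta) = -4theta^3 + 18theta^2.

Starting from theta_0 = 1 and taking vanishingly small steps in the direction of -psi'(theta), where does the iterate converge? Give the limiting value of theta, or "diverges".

0

psi'(theta) = -12theta(theta - 3), so psi'(1) = 24.
Gradient descent moves in the -psi' direction, i.e. theta is decreasing.
The nearest critical point in that direction is theta = 0, where psi'' = 36 > 0 (a local minimum). The iterate converges there.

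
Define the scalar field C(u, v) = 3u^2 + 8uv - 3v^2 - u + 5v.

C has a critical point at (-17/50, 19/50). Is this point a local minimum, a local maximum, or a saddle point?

saddle point

The Hessian of C is constant: H = [[6, 8], [8, -6]].
det(H) = 6·(-6) − 8² = -100.
Since det(H) < 0, H is indefinite and the critical point is a saddle point.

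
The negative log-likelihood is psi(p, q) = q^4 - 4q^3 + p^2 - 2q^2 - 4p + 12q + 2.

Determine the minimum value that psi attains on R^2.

-11

psi(p,q) separates as A(p) + B(q) + 2, so its minimum is min A + min B + 2.
A'(p) = 2p - 4 vanishes at p ∈ {2}; B'(q) = 4(q - 3)(q - 1)(q + 1) vanishes at q ∈ {-1, 1, 3}.
Local minima of A (where A''>0): A(2)=-4. Local minima of B: B(-1)=-9, B(3)=-9.
So the global minimum of psi is A(2) + B(-1) + 2 = -4 − 9 + 2 = -11, attained at (2, -1).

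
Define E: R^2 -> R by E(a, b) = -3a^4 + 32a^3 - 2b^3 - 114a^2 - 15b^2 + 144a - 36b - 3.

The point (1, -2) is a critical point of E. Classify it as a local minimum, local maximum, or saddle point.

The mixed partial ∂²E/∂a∂b is 0, so the Hessian at any point is diag(E_aa, E_bb) = diag(12(-3a^2 + 16a - 19), -6(2b + 5)).
At (1, -2): H = diag(-72, -6).
Both eigenvalues are negative, so H is negative definite: a local maximum.

local maximum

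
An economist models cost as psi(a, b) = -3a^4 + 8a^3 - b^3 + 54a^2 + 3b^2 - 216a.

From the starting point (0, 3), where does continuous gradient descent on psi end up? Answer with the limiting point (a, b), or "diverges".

psi is separable, so gradient descent decouples: a follows -∂psi/∂a, b follows -∂psi/∂b.
∂psi/∂a = -12(a - 3)(a - 2)(a + 3); at a=0 this is -216, so a increases.
∂psi/∂b = -3b(b - 2); at b=3 this is -9, so b increases.
The b-coordinate has no critical point in that direction and runs off to infinity.

diverges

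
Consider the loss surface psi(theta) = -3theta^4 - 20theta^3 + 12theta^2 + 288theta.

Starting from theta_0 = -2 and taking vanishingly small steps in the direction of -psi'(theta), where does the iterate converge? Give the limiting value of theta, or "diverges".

-3

psi'(theta) = -12(theta - 2)(theta + 3)(theta + 4), so psi'(-2) = 96.
Gradient descent moves in the -psi' direction, i.e. theta is decreasing.
The nearest critical point in that direction is theta = -3, where psi'' = 60 > 0 (a local minimum). The iterate converges there.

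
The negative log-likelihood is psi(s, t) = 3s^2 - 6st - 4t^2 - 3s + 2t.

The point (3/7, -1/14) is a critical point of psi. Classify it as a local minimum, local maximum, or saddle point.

saddle point

The Hessian of psi is constant: H = [[6, -6], [-6, -8]].
det(H) = 6·(-8) − (-6)² = -84.
Since det(H) < 0, H is indefinite and the critical point is a saddle point.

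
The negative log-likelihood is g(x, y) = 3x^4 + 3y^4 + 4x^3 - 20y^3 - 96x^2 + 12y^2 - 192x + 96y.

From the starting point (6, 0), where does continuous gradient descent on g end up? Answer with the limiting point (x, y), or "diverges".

(4, -1)

g is separable, so gradient descent decouples: x follows -∂g/∂x, y follows -∂g/∂y.
∂g/∂x = 12(x - 4)(x + 1)(x + 4); at x=6 this is 1680, so x decreases.
∂g/∂y = 12(y - 4)(y - 2)(y + 1); at y=0 this is 96, so y decreases.
x converges to its nearest critical value 4 (a local min of the x-part); y converges to -1. The iterate converges to (4, -1).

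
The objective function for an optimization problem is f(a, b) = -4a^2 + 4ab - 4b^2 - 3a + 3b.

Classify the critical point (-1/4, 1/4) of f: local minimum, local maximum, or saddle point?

local maximum

The Hessian of f is constant: H = [[-8, 4], [4, -8]].
det(H) = (-8)·(-8) − 4² = 48.
det(H) > 0 and tr(H) = -16 < 0, so H is negative definite and the point is a local maximum.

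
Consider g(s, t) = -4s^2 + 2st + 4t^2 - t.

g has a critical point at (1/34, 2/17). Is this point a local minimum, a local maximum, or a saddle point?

saddle point

The Hessian of g is constant: H = [[-8, 2], [2, 8]].
det(H) = (-8)·8 − 2² = -68.
Since det(H) < 0, H is indefinite and the critical point is a saddle point.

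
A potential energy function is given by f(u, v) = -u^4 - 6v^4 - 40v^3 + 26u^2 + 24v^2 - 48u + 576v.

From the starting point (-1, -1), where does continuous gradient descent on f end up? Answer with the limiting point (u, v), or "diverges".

f is separable, so gradient descent decouples: u follows -∂f/∂u, v follows -∂f/∂v.
∂f/∂u = -4(u - 3)(u - 1)(u + 4); at u=-1 this is -96, so u increases.
∂f/∂v = -24(v - 2)(v + 3)(v + 4); at v=-1 this is 432, so v decreases.
u converges to its nearest critical value 1 (a local min of the u-part); v converges to -3. The iterate converges to (1, -3).

(1, -3)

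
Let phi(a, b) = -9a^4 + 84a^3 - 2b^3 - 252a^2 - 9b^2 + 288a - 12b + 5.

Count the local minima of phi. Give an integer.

1

phi separates as a function of a plus a function of b, so ∇phi=0 decouples.
∂phi/∂a = -36(a - 4)(a - 2)(a - 1) = 0 at a ∈ {1, 2, 4}; ∂phi/∂b = -6(b + 1)(b + 2) = 0 at b ∈ {-2, -1}.
The Hessian is diagonal: diag(phi_aa, phi_bb). Second derivatives: phi_aa(1)=-108, phi_aa(2)=72, phi_aa(4)=-216; phi_bb(-2)=6, phi_bb(-1)=-6.
Local minima occur where both diagonal entries positive: (2, -2). Count: 1.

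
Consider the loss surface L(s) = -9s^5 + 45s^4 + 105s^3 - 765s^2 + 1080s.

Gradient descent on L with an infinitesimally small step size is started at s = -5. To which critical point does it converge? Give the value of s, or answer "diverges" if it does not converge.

L'(s) = -45(s - 4)(s - 2)(s - 1)(s + 3), so L'(-5) = -34020.
Gradient descent moves in the -L' direction, i.e. s is increasing.
The nearest critical point in that direction is s = -3, where L'' = 6300 > 0 (a local minimum). The iterate converges there.

-3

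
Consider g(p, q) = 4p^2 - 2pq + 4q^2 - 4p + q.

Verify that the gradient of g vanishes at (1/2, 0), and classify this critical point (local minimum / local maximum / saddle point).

local minimum

∇g = (8p - 2q - 4, -2p + 8q + 1); substituting (1/2, 0) gives ∇g = (0, 0), so (1/2, 0) is indeed a critical point.
The Hessian of g is constant: H = [[8, -2], [-2, 8]].
det(H) = 8·8 − (-2)² = 60.
det(H) > 0 and tr(H) = 16 > 0, so H is positive definite and the point is a local minimum.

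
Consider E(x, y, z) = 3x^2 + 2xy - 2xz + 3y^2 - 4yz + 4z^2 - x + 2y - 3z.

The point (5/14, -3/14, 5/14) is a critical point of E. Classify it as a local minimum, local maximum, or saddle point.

The Hessian is constant: H = [[6, 2, -2], [2, 6, -4], [-2, -4, 8]].
Leading principal minors: Δ₁ = 6, Δ₂ = 32, Δ₃ = 168.
All leading minors are positive, so H is positive definite: a local minimum.

local minimum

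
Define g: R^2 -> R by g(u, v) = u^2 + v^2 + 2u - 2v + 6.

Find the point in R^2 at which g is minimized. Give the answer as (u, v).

g(u,v) separates as P(u) + Q(v) + 6, so its minimum is min P + min Q + 6.
P'(u) = 2u + 2 vanishes at u ∈ {-1}; Q'(v) = 2v - 2 vanishes at v ∈ {1}.
Local minima of P (where P''>0): P(-1)=-1. Local minima of Q: Q(1)=-1.
So the global minimum of g is P(-1) + Q(1) + 6 = -1 − 1 + 6 = 4, attained at (-1, 1).

(-1, 1)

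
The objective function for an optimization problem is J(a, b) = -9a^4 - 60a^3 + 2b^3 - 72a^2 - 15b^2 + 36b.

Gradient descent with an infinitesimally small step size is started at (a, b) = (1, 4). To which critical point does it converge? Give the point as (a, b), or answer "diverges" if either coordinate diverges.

diverges

J is separable, so gradient descent decouples: a follows -∂J/∂a, b follows -∂J/∂b.
∂J/∂a = -36a(a + 1)(a + 4); at a=1 this is -360, so a increases.
∂J/∂b = 6(b - 3)(b - 2); at b=4 this is 12, so b decreases.
The a-coordinate has no critical point in that direction and runs off to infinity.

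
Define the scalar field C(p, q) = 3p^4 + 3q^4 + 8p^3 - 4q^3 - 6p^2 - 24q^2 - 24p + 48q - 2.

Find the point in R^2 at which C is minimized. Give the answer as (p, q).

C(p,q) separates as A(p) + B(q) − 2, so its minimum is min A + min B − 2.
A'(p) = 12(p - 1)(p + 1)(p + 2) vanishes at p ∈ {-2, -1, 1}; B'(q) = 12(q - 2)(q - 1)(q + 2) vanishes at q ∈ {-2, 1, 2}.
Local minima of A (where A''>0): A(-2)=8, A(1)=-19. Local minima of B: B(-2)=-112, B(2)=16.
So the global minimum of C is A(1) + B(-2) − 2 = -19 − 112 − 2 = -133, attained at (1, -2).

(1, -2)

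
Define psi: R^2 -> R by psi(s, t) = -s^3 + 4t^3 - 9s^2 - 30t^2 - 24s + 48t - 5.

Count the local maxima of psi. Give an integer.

psi separates as a function of s plus a function of t, so ∇psi=0 decouples.
∂psi/∂s = -3(s + 2)(s + 4) = 0 at s ∈ {-4, -2}; ∂psi/∂t = 12(t - 4)(t - 1) = 0 at t ∈ {1, 4}.
The Hessian is diagonal: diag(psi_ss, psi_tt). Second derivatives: psi_ss(-4)=6, psi_ss(-2)=-6; psi_tt(1)=-36, psi_tt(4)=36.
Local maxima occur where both diagonal entries negative: (-2, 1). Count: 1.

1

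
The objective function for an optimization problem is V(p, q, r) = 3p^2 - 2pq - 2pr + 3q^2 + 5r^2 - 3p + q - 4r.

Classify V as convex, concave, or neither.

V is quadratic, so its Hessian is the constant matrix H = [[6, -2, -2], [-2, 6, 0], [-2, 0, 10]].
Leading principal minors: 6, 32, 296.
All positive ⇒ H ≻ 0 ⇒ convex.

convex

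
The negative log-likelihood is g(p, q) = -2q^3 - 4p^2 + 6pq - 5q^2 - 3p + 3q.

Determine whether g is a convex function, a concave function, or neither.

neither

The term -2q^3 is cubic, so the Hessian is not constant.
∂²g/∂q² = -12q - 10, which takes both signs as q varies (negative for sufficiently large q). A diagonal entry of the Hessian changing sign means the Hessian is neither positive- nor negative-semidefinite on all of R^2.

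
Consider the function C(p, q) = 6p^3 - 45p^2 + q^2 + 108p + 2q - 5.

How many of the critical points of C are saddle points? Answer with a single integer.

C separates as a function of p plus a function of q, so ∇C=0 decouples.
∂C/∂p = 18(p - 3)(p - 2) = 0 at p ∈ {2, 3}; ∂C/∂q = 2(q + 1) = 0 at q ∈ {-1}.
The Hessian is diagonal: diag(C_pp, C_qq). Second derivatives: C_pp(2)=-18, C_pp(3)=18; C_qq(-1)=2.
Saddle points occur where the two diagonal entries have opposite signs: (2, -1). Count: 1.

1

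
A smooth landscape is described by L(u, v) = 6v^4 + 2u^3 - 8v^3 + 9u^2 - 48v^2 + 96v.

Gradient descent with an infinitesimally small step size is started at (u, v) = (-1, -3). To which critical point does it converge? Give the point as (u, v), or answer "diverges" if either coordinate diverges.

L is separable, so gradient descent decouples: u follows -∂L/∂u, v follows -∂L/∂v.
∂L/∂u = 6u(u + 3); at u=-1 this is -12, so u increases.
∂L/∂v = 24(v - 2)(v - 1)(v + 2); at v=-3 this is -480, so v increases.
u converges to its nearest critical value 0 (a local min of the u-part); v converges to -2. The iterate converges to (0, -2).

(0, -2)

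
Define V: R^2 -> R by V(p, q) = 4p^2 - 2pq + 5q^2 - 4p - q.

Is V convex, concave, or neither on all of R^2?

convex

V is quadratic, so its Hessian is the constant matrix H = [[8, -2], [-2, 10]].
det(H) = 76, tr(H) = 18.
det(H) > 0 and tr(H) > 0, so H is positive definite everywhere: convex.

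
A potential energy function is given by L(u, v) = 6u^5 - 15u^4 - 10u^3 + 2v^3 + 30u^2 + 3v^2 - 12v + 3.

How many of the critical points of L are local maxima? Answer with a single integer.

2

L separates as a function of u plus a function of v, so ∇L=0 decouples.
∂L/∂u = 30u(u - 2)(u - 1)(u + 1) = 0 at u ∈ {-1, 0, 1, 2}; ∂L/∂v = 6(v - 1)(v + 2) = 0 at v ∈ {-2, 1}.
The Hessian is diagonal: diag(L_uu, L_vv). Second derivatives: L_uu(-1)=-180, L_uu(0)=60, L_uu(1)=-60, L_uu(2)=180; L_vv(-2)=-18, L_vv(1)=18.
Local maxima occur where both diagonal entries negative: (-1, -2), (1, -2). Count: 2.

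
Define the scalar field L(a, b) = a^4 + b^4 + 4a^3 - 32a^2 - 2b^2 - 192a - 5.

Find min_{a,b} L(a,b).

L(a,b) separates as P(a) + Q(b) − 5, so its minimum is min P + min Q − 5.
P'(a) = 4(a - 4)(a + 3)(a + 4) vanishes at a ∈ {-4, -3, 4}; Q'(b) = 4b(b - 1)(b + 1) vanishes at b ∈ {-1, 0, 1}.
Local minima of P (where P''>0): P(-4)=256, P(4)=-768. Local minima of Q: Q(-1)=-1, Q(1)=-1.
So the global minimum of L is P(4) + Q(-1) − 5 = -768 − 1 − 5 = -774, attained at (4, -1).

-774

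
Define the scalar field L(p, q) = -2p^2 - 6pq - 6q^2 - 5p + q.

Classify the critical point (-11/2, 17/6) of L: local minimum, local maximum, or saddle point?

The Hessian of L is constant: H = [[-4, -6], [-6, -12]].
det(H) = (-4)·(-12) − (-6)² = 12.
det(H) > 0 and tr(H) = -16 < 0, so H is negative definite and the point is a local maximum.

local maximum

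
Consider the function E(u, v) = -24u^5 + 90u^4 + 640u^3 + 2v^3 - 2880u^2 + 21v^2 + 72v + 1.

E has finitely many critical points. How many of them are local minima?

E separates as a function of u plus a function of v, so ∇E=0 decouples.
∂E/∂u = -120u(u - 4)(u - 3)(u + 4) = 0 at u ∈ {-4, 0, 3, 4}; ∂E/∂v = 6(v + 3)(v + 4) = 0 at v ∈ {-4, -3}.
The Hessian is diagonal: diag(E_uu, E_vv). Second derivatives: E_uu(-4)=26880, E_uu(0)=-5760, E_uu(3)=2520, E_uu(4)=-3840; E_vv(-4)=-6, E_vv(-3)=6.
Local minima occur where both diagonal entries positive: (-4, -3), (3, -3). Count: 2.

2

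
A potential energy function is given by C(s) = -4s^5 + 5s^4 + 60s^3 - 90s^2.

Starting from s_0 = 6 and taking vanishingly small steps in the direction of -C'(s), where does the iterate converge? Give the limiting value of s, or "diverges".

diverges

C'(s) = -20s(s - 3)(s - 1)(s + 3), so C'(6) = -16200.
Gradient descent moves in the -C' direction, i.e. s is increasing.
There is no critical point above s=6, and C' keeps the same sign, so the iterate runs off to +∞.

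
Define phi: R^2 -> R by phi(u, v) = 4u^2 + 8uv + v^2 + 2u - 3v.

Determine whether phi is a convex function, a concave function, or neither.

neither

phi is quadratic, so its Hessian is the constant matrix H = [[8, 8], [8, 2]].
det(H) = -48, tr(H) = 10.
det(H) < 0, so H is indefinite: neither convex nor concave.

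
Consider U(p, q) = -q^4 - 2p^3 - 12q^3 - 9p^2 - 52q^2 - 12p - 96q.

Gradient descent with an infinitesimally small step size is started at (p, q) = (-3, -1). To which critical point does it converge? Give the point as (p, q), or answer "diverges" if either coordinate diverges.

U is separable, so gradient descent decouples: p follows -∂U/∂p, q follows -∂U/∂q.
∂U/∂p = -6(p + 1)(p + 2); at p=-3 this is -12, so p increases.
∂U/∂q = -4(q + 2)(q + 3)(q + 4); at q=-1 this is -24, so q increases.
The q-coordinate has no critical point in that direction and runs off to infinity.

diverges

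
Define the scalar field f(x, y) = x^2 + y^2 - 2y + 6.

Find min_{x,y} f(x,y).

5

f(x,y) separates as P(x) + Q(y) + 6, so its minimum is min P + min Q + 6.
P'(x) = 2x vanishes at x ∈ {0}; Q'(y) = 2y - 2 vanishes at y ∈ {1}.
Local minima of P (where P''>0): P(0)=0. Local minima of Q: Q(1)=-1.
So the global minimum of f is P(0) + Q(1) + 6 = 0 − 1 + 6 = 5, attained at (0, 1).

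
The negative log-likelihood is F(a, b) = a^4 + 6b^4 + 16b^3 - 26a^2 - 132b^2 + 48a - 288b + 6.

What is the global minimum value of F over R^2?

F(a,b) separates as P(a) + Q(b) + 6, so its minimum is min P + min Q + 6.
P'(a) = 4(a - 3)(a - 1)(a + 4) vanishes at a ∈ {-4, 1, 3}; Q'(b) = 24(b - 3)(b + 1)(b + 4) vanishes at b ∈ {-4, -1, 3}.
Local minima of P (where P''>0): P(-4)=-352, P(3)=-9. Local minima of Q: Q(-4)=-448, Q(3)=-1134.
So the global minimum of F is P(-4) + Q(3) + 6 = -352 − 1134 + 6 = -1480, attained at (-4, 3).

-1480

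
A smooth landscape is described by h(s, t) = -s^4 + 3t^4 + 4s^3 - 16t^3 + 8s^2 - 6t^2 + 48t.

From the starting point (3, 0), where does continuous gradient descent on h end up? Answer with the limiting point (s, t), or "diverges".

(0, -1)

h is separable, so gradient descent decouples: s follows -∂h/∂s, t follows -∂h/∂t.
∂h/∂s = -4s(s - 4)(s + 1); at s=3 this is 48, so s decreases.
∂h/∂t = 12(t - 4)(t - 1)(t + 1); at t=0 this is 48, so t decreases.
s converges to its nearest critical value 0 (a local min of the s-part); t converges to -1. The iterate converges to (0, -1).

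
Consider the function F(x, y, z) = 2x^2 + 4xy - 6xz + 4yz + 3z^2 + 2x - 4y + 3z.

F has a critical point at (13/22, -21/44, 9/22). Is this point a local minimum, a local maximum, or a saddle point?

saddle point

The Hessian is constant: H = [[4, 4, -6], [4, 0, 4], [-6, 4, 6]].
Leading principal minors: Δ₁ = 4, Δ₂ = -16, Δ₃ = -352.
The minors fit neither the all-positive nor the alternating-sign pattern, so H is indefinite: a saddle point.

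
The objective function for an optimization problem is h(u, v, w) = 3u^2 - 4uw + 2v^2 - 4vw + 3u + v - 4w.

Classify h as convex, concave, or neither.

h is quadratic, so its Hessian is the constant matrix H = [[6, 0, -4], [0, 4, -4], [-4, -4, 0]].
Leading principal minors: 6, 24, -160.
Neither pattern holds ⇒ H is indefinite ⇒ neither convex nor concave.

neither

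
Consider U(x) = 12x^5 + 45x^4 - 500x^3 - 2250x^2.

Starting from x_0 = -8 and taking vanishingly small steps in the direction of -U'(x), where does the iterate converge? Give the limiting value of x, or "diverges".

diverges

U'(x) = 60x(x - 5)(x + 3)(x + 5), so U'(-8) = 93600.
Gradient descent moves in the -U' direction, i.e. x is decreasing.
There is no critical point below x=-8, and U' keeps the same sign, so the iterate runs off to −∞.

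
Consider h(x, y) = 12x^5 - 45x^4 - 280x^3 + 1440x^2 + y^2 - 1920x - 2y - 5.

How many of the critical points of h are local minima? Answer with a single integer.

2

h separates as a function of x plus a function of y, so ∇h=0 decouples.
∂h/∂x = 60(x - 4)(x - 2)(x - 1)(x + 4) = 0 at x ∈ {-4, 1, 2, 4}; ∂h/∂y = 2(y - 1) = 0 at y ∈ {1}.
The Hessian is diagonal: diag(h_xx, h_yy). Second derivatives: h_xx(-4)=-14400, h_xx(1)=900, h_xx(2)=-720, h_xx(4)=2880; h_yy(1)=2.
Local minima occur where both diagonal entries positive: (1, 1), (4, 1). Count: 2.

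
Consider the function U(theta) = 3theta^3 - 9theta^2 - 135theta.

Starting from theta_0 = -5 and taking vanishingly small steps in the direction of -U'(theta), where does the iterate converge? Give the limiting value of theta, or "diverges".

U'(theta) = 9(theta - 5)(theta + 3), so U'(-5) = 180.
Gradient descent moves in the -U' direction, i.e. theta is decreasing.
There is no critical point below theta=-5, and U' keeps the same sign, so the iterate runs off to −∞.

diverges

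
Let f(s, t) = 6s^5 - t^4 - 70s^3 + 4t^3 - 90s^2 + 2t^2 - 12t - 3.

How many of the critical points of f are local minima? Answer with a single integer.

f separates as a function of s plus a function of t, so ∇f=0 decouples.
∂f/∂s = 30s(s - 3)(s + 1)(s + 2) = 0 at s ∈ {-2, -1, 0, 3}; ∂f/∂t = -4(t - 3)(t - 1)(t + 1) = 0 at t ∈ {-1, 1, 3}.
The Hessian is diagonal: diag(f_ss, f_tt). Second derivatives: f_ss(-2)=-300, f_ss(-1)=120, f_ss(0)=-180, f_ss(3)=1800; f_tt(-1)=-32, f_tt(1)=16, f_tt(3)=-32.
Local minima occur where both diagonal entries positive: (-1, 1), (3, 1). Count: 2.

2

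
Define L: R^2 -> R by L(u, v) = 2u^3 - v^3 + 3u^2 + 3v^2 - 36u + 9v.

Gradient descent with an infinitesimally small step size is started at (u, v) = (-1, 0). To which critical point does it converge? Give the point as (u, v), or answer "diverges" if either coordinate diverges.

(2, -1)

L is separable, so gradient descent decouples: u follows -∂L/∂u, v follows -∂L/∂v.
∂L/∂u = 6(u - 2)(u + 3); at u=-1 this is -36, so u increases.
∂L/∂v = -3(v - 3)(v + 1); at v=0 this is 9, so v decreases.
u converges to its nearest critical value 2 (a local min of the u-part); v converges to -1. The iterate converges to (2, -1).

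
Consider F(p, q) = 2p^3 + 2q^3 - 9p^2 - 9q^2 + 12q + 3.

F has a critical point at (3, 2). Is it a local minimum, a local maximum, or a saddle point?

local minimum

The mixed partial ∂²F/∂p∂q is 0, so the Hessian at any point is diag(F_pp, F_qq) = diag(6(2p - 3), 6(2q - 3)).
At (3, 2): H = diag(18, 6).
Both eigenvalues are positive, so H is positive definite: a local minimum.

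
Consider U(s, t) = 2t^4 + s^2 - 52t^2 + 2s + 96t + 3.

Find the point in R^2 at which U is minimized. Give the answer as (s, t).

(-1, -4)

U(s,t) separates as P(s) + Q(t) + 3, so its minimum is min P + min Q + 3.
P'(s) = 2s + 2 vanishes at s ∈ {-1}; Q'(t) = 8(t - 3)(t - 1)(t + 4) vanishes at t ∈ {-4, 1, 3}.
Local minima of P (where P''>0): P(-1)=-1. Local minima of Q: Q(-4)=-704, Q(3)=-18.
So the global minimum of U is P(-1) + Q(-4) + 3 = -1 − 704 + 3 = -702, attained at (-1, -4).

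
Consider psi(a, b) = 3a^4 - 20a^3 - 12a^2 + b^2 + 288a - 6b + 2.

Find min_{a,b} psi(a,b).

-423

psi(a,b) separates as P(a) + Q(b) + 2, so its minimum is min P + min Q + 2.
P'(a) = 12(a - 4)(a - 3)(a + 2) vanishes at a ∈ {-2, 3, 4}; Q'(b) = 2b - 6 vanishes at b ∈ {3}.
Local minima of P (where P''>0): P(-2)=-416, P(4)=448. Local minima of Q: Q(3)=-9.
So the global minimum of psi is P(-2) + Q(3) + 2 = -416 − 9 + 2 = -423, attained at (-2, 3).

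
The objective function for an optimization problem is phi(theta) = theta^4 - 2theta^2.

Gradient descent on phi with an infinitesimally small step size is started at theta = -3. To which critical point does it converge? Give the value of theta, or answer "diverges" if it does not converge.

phi'(theta) = 4theta(theta - 1)(theta + 1), so phi'(-3) = -96.
Gradient descent moves in the -phi' direction, i.e. theta is increasing.
The nearest critical point in that direction is theta = -1, where phi'' = 8 > 0 (a local minimum). The iterate converges there.

-1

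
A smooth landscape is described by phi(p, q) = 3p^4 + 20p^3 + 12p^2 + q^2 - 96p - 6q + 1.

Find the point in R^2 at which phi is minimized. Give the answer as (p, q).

phi(p,q) separates as A(p) + B(q) + 1, so its minimum is min A + min B + 1.
A'(p) = 12(p - 1)(p + 2)(p + 4) vanishes at p ∈ {-4, -2, 1}; B'(q) = 2q - 6 vanishes at q ∈ {3}.
Local minima of A (where A''>0): A(-4)=64, A(1)=-61. Local minima of B: B(3)=-9.
So the global minimum of phi is A(1) + B(3) + 1 = -61 − 9 + 1 = -69, attained at (1, 3).

(1, 3)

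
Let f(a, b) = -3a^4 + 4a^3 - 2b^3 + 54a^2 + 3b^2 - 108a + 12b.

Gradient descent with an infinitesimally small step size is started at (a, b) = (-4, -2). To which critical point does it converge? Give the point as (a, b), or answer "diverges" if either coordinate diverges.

f is separable, so gradient descent decouples: a follows -∂f/∂a, b follows -∂f/∂b.
∂f/∂a = -12(a - 3)(a - 1)(a + 3); at a=-4 this is 420, so a decreases.
∂f/∂b = -6(b - 2)(b + 1); at b=-2 this is -24, so b increases.
The a-coordinate has no critical point in that direction and runs off to infinity.

diverges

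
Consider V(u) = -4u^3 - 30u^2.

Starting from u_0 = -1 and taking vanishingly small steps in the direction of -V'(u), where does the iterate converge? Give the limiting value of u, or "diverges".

-5

V'(u) = -12u(u + 5), so V'(-1) = 48.
Gradient descent moves in the -V' direction, i.e. u is decreasing.
The nearest critical point in that direction is u = -5, where V'' = 60 > 0 (a local minimum). The iterate converges there.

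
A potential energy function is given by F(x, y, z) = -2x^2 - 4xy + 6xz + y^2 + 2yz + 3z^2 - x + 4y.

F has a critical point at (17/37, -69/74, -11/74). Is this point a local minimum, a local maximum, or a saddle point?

saddle point

The Hessian is constant: H = [[-4, -4, 6], [-4, 2, 2], [6, 2, 6]].
Leading principal minors: Δ₁ = -4, Δ₂ = -24, Δ₃ = -296.
The minors fit neither the all-positive nor the alternating-sign pattern, so H is indefinite: a saddle point.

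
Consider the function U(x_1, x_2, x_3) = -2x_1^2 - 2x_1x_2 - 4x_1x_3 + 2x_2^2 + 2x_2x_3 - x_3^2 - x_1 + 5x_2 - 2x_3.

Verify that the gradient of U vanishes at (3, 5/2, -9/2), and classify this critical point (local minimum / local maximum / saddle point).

∇U = (-4x_1 - 2x_2 - 4x_3 - 1, -2x_1 + 4x_2 + 2x_3 + 5, -4x_1 + 2x_2 - 2x_3 - 2); substituting (3, 5/2, -9/2) gives ∇U = (0, 0, 0), so (3, 5/2, -9/2) is indeed a critical point.
The Hessian is constant: H = [[-4, -2, -4], [-2, 4, 2], [-4, 2, -2]].
Leading principal minors: Δ₁ = -4, Δ₂ = -20, Δ₃ = 24.
The minors fit neither the all-positive nor the alternating-sign pattern, so H is indefinite: a saddle point.

saddle point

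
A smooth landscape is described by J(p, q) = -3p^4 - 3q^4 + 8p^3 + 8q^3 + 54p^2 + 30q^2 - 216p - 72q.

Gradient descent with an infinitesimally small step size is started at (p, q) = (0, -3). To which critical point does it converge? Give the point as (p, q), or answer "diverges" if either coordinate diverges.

J is separable, so gradient descent decouples: p follows -∂J/∂p, q follows -∂J/∂q.
∂J/∂p = -12(p - 3)(p - 2)(p + 3); at p=0 this is -216, so p increases.
∂J/∂q = -12(q - 3)(q - 1)(q + 2); at q=-3 this is 288, so q decreases.
The q-coordinate has no critical point in that direction and runs off to infinity.

diverges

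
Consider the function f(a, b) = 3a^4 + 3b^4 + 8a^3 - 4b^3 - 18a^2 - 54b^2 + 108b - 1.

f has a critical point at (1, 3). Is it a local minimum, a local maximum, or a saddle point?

The mixed partial ∂²f/∂a∂b is 0, so the Hessian at any point is diag(f_aa, f_bb) = diag(12(3a^2 + 4a - 3), 12(3b^2 - 2b - 9)).
At (1, 3): H = diag(48, 144).
Both eigenvalues are positive, so H is positive definite: a local minimum.

local minimum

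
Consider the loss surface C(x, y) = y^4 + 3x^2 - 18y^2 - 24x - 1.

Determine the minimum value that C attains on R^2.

-130

C(x,y) separates as P(x) + Q(y) − 1, so its minimum is min P + min Q − 1.
P'(x) = 6x - 24 vanishes at x ∈ {4}; Q'(y) = 4y(y - 3)(y + 3) vanishes at y ∈ {-3, 0, 3}.
Local minima of P (where P''>0): P(4)=-48. Local minima of Q: Q(-3)=-81, Q(3)=-81.
So the global minimum of C is P(4) + Q(-3) − 1 = -48 − 81 − 1 = -130, attained at (4, -3).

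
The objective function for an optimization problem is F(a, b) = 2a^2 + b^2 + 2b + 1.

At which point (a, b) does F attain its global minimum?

F(a,b) separates as P(a) + Q(b) + 1, so its minimum is min P + min Q + 1.
P'(a) = 4a vanishes at a ∈ {0}; Q'(b) = 2b + 2 vanishes at b ∈ {-1}.
Local minima of P (where P''>0): P(0)=0. Local minima of Q: Q(-1)=-1.
So the global minimum of F is P(0) + Q(-1) + 1 = 0 − 1 + 1 = 0, attained at (0, -1).

(0, -1)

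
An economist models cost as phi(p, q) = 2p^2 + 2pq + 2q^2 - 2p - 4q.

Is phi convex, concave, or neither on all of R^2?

convex

phi is quadratic, so its Hessian is the constant matrix H = [[4, 2], [2, 4]].
det(H) = 12, tr(H) = 8.
det(H) > 0 and tr(H) > 0, so H is positive definite everywhere: convex.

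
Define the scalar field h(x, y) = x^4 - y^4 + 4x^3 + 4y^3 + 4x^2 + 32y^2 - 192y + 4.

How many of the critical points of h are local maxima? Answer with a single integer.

h separates as a function of x plus a function of y, so ∇h=0 decouples.
∂h/∂x = 4x(x + 1)(x + 2) = 0 at x ∈ {-2, -1, 0}; ∂h/∂y = -4(y - 4)(y - 3)(y + 4) = 0 at y ∈ {-4, 3, 4}.
The Hessian is diagonal: diag(h_xx, h_yy). Second derivatives: h_xx(-2)=8, h_xx(-1)=-4, h_xx(0)=8; h_yy(-4)=-224, h_yy(3)=28, h_yy(4)=-32.
Local maxima occur where both diagonal entries negative: (-1, -4), (-1, 4). Count: 2.

2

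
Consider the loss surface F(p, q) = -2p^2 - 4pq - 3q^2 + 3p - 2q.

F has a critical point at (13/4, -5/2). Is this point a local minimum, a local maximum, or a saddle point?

local maximum

The Hessian of F is constant: H = [[-4, -4], [-4, -6]].
det(H) = (-4)·(-6) − (-4)² = 8.
det(H) > 0 and tr(H) = -10 < 0, so H is negative definite and the point is a local maximum.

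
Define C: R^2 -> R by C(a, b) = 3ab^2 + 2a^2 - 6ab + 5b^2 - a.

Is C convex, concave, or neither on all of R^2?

neither

The term 3ab^2 is cubic, so the Hessian is not constant.
∂²C/∂b² = 6a + 10, which takes both signs as a varies (negative for sufficiently negative a). A diagonal entry of the Hessian changing sign means the Hessian is neither positive- nor negative-semidefinite on all of R^2.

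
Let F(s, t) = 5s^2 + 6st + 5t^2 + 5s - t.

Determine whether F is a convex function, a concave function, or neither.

F is quadratic, so its Hessian is the constant matrix H = [[10, 6], [6, 10]].
det(H) = 64, tr(H) = 20.
det(H) > 0 and tr(H) > 0, so H is positive definite everywhere: convex.

convex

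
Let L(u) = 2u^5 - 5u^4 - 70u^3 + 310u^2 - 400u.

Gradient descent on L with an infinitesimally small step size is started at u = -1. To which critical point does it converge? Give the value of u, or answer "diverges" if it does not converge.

L'(u) = 10(u - 4)(u - 2)(u - 1)(u + 5), so L'(-1) = -1200.
Gradient descent moves in the -L' direction, i.e. u is increasing.
The nearest critical point in that direction is u = 1, where L'' = 180 > 0 (a local minimum). The iterate converges there.

1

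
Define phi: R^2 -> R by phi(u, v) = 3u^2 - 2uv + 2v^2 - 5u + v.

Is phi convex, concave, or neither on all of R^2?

phi is quadratic, so its Hessian is the constant matrix H = [[6, -2], [-2, 4]].
det(H) = 20, tr(H) = 10.
det(H) > 0 and tr(H) > 0, so H is positive definite everywhere: convex.

convex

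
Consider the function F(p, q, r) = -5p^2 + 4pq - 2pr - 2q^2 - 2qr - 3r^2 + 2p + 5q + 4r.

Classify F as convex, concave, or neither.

F is quadratic, so its Hessian is the constant matrix H = [[-10, 4, -2], [4, -4, -2], [-2, -2, -6]].
Leading principal minors: -10, 24, -56.
Signs alternate −, +, − ⇒ H ≺ 0 ⇒ concave.

concave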